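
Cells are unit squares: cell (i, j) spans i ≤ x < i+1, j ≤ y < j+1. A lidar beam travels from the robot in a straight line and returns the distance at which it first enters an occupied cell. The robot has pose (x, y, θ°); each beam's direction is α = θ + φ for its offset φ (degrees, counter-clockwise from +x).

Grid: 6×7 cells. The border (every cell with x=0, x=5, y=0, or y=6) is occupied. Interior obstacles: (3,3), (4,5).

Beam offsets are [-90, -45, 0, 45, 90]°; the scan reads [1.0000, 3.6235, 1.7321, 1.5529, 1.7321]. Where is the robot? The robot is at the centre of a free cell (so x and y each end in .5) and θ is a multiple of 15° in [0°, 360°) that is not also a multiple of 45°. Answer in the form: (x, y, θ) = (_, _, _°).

Enumerate (i+0.5, j+0.5, θ) over the 18 free cells and 16 admissible headings. For each, cast all 5 beams and compare to the given ranges.
  (2.5, 1.5, 105°): beam 1 = 2.5882 ≠ 1.0000 ✗
  (3.5, 2.5, 195°): beam 1 = 0.5176 ≠ 1.0000 ✗
  (2.5, 4.5, 240°): beam 1 = 1.7321 ≠ 1.0000 ✗
  (3.5, 4.5, 330°): beam 1 = 0.5774 ≠ 1.0000 ✗
  (1.5, 3.5, 300°): beam 1 = 0.5774 ≠ 1.0000 ✗
  …
  (2.5, 2.5, 150°): r_1=1.0000, r_2=3.6235, r_3=1.7321, r_4=1.5529, r_5=1.7321 — all match ✓
Only this pose fits every beam.

(x, y, θ) = (2.5, 2.5, 150°)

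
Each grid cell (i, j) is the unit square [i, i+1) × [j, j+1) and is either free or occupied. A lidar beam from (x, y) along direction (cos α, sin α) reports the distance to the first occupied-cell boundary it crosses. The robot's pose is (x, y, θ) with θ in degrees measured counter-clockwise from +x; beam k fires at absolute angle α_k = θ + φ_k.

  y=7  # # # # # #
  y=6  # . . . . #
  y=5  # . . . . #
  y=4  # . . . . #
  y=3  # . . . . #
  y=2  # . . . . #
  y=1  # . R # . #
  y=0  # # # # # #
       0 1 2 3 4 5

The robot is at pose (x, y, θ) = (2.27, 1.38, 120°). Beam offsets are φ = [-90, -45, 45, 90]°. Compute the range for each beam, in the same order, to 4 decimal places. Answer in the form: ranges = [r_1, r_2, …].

ranges = [0.8429, 5.8183, 1.3148, 0.7600]

beam 1: φ=-90°, α=30°
  direction (0.8660, 0.5000); cell (2,1); t to first gridline: x 0.8429, y 1.2400 (then +1.1547 / +2.0000)
    (3,1) via x @ 0.8429  # hit
  → r_1 = 0.8429
beam 2: φ=-45°, α=75°
  direction (0.2588, 0.9659); cell (2,1); t to first gridline: x 2.8205, y 0.6419 (then +3.8637 / +1.0353)
    (2,2) via y @ 0.6419
    (2,3) via y @ 1.6771
    (2,4) via y @ 2.7124
    (3,4) via x @ 2.8205
    (3,5) via y @ 3.7477
    (3,6) via y @ 4.7830
    (3,7) via y @ 5.8183  # hit
  → r_2 = 5.8183
beam 3: φ=45°, α=165°
  direction (-0.9659, 0.2588); cell (2,1); t to first gridline: x 0.2795, y 2.3955 (then +1.0353 / +3.8637)
    (1,1) via x @ 0.2795
    (0,1) via x @ 1.3148  # hit
  → r_3 = 1.3148
beam 4: φ=90°, α=210°
  direction (-0.8660, -0.5000); cell (2,1); t to first gridline: x 0.3118, y 0.7600 (then +1.1547 / +2.0000)
    (1,1) via x @ 0.3118
    (1,0) via y @ 0.7600  # hit
  → r_4 = 0.7600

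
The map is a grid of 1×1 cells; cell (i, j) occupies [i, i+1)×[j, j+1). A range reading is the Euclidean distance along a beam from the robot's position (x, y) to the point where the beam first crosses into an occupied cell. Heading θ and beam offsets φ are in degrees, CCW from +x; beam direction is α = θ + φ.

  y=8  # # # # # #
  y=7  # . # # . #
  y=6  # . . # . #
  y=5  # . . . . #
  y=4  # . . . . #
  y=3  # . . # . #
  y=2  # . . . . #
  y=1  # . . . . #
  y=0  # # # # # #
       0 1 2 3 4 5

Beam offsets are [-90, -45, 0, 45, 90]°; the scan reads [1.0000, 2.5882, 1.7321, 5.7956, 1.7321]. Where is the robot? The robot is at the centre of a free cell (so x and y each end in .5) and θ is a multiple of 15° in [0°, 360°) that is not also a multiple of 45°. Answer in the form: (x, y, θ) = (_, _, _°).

Enumerate (i+0.5, j+0.5, θ) over the 24 free cells and 16 admissible headings. For each, cast all 5 beams and compare to the given ranges.
  (4.5, 3.5, 330°): beam 1 = 2.8868 ≠ 1.0000 ✗
  (3.5, 1.5, 30°): beam 1 = 0.5774 ≠ 1.0000 ✗
  (1.5, 3.5, 300°): beam 1 = 0.5774 ≠ 1.0000 ✗
  …
  (2.5, 1.5, 60°): r_1=1.0000, r_2=2.5882, r_3=1.7321, r_4=5.7956, r_5=1.7321 — all match ✓
Only this pose fits every beam.

(x, y, θ) = (2.5, 1.5, 60°)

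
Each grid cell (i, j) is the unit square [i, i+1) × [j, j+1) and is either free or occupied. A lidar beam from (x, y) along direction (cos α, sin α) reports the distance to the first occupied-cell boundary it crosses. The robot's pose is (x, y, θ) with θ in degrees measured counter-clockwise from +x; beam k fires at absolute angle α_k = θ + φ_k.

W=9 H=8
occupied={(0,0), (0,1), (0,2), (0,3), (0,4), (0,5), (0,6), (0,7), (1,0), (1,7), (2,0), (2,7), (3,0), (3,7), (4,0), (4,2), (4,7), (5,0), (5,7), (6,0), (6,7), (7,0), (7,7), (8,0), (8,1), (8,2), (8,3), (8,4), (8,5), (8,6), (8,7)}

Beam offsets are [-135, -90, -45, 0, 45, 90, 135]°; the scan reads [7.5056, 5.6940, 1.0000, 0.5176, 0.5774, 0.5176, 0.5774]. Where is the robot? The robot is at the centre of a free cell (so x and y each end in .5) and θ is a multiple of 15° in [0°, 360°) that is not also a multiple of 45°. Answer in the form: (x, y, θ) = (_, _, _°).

Enumerate (i+0.5, j+0.5, θ) over the 41 free cells and 16 admissible headings. For each, cast all 7 beams and compare to the given ranges.
  (1.5, 1.5, 285°): beam 1 = 0.5774 ≠ 7.5056 ✗
  (4.5, 4.5, 150°): beam 1 = 3.6235 ≠ 7.5056 ✗
  (1.5, 6.5, 30°): beam 1 = 1.9319 ≠ 7.5056 ✗
  (4.5, 4.5, 30°): beam 1 = 1.5529 ≠ 7.5056 ✗
  (1.5, 4.5, 120°): beam 1 = 6.7293 ≠ 7.5056 ✗
  …
  (7.5, 6.5, 345°): r_1=7.5056, r_2=5.6940, r_3=1.0000, r_4=0.5176, r_5=0.5774, r_6=0.5176, r_7=0.5774 — all match ✓
Only this pose fits every beam.

(x, y, θ) = (7.5, 6.5, 345°)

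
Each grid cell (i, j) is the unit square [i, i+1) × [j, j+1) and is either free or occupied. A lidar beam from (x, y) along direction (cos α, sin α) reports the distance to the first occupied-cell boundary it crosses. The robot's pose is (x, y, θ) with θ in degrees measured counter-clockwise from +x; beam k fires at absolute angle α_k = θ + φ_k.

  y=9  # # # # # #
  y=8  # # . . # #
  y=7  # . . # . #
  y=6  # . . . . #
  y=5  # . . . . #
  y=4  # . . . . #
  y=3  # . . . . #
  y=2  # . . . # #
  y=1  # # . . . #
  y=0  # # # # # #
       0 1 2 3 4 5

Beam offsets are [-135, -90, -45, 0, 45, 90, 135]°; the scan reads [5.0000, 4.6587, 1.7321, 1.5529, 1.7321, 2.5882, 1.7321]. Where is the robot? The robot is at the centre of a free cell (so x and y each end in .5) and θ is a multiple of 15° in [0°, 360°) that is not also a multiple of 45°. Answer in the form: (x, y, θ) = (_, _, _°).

(x, y, θ) = (2.5, 3.5, 195°)

The pose lattice has 27·16 = 432 candidates. Test each by forward raycasting.
  (1.5, 7.5, 150°): beam 1 = 1.5529 ≠ 5.0000 ✗
  (1.5, 5.5, 75°): beam 1 = 5.1962 ≠ 5.0000 ✗
  (1.5, 3.5, 150°): beam 1 = 3.6235 ≠ 5.0000 ✗
  (4.5, 5.5, 75°): beam 1 = 1.0000 ≠ 5.0000 ✗
  (1.5, 6.5, 300°): beam 1 = 0.5176 ≠ 5.0000 ✗
  …
  (2.5, 3.5, 195°): r_1=5.0000, r_2=4.6587, r_3=1.7321, r_4=1.5529, r_5=1.7321, r_6=2.5882, r_7=1.7321 — all match ✓
No second candidate reproduces the full scan.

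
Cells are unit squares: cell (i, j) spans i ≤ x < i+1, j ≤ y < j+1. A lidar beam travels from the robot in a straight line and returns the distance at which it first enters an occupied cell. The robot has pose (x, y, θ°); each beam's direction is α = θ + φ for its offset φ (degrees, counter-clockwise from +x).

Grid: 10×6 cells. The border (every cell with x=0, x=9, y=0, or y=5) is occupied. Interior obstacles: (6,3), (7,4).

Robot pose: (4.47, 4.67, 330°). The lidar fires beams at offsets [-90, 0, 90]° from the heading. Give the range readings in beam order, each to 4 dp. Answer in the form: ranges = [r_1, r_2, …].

beam 1: φ=-90°, α=240°
  d=(-0.5000,-0.8660)  start (4,4)  tX=0.9400 tY=0.7736  stride 1/|dx|=2.0000 1/|dy|=1.1547
    cross y-line → (4,3), t=0.7736
    cross x-line → (3,3), t=0.9400
    cross y-line → (3,2), t=1.9283
    cross x-line → (2,2), t=2.9400
    cross y-line → (2,1), t=3.0831
    cross y-line → (2,0), t=4.2378 (wall)
  → r_1 = 4.2378
beam 2: φ=0°, α=330°
  d=(0.8660,-0.5000)  start (4,4)  tX=0.6120 tY=1.3400  stride 1/|dx|=1.1547 1/|dy|=2.0000
    cross x-line → (5,4), t=0.6120
    cross y-line → (5,3), t=1.3400
    cross x-line → (6,3), t=1.7667 (wall)
  → r_2 = 1.7667
beam 3: φ=90°, α=60°
  d=(0.5000,0.8660)  start (4,4)  tX=1.0600 tY=0.3811  stride 1/|dx|=2.0000 1/|dy|=1.1547
    cross y-line → (4,5), t=0.3811 (wall)
  → r_3 = 0.3811

ranges = [4.2378, 1.7667, 0.3811]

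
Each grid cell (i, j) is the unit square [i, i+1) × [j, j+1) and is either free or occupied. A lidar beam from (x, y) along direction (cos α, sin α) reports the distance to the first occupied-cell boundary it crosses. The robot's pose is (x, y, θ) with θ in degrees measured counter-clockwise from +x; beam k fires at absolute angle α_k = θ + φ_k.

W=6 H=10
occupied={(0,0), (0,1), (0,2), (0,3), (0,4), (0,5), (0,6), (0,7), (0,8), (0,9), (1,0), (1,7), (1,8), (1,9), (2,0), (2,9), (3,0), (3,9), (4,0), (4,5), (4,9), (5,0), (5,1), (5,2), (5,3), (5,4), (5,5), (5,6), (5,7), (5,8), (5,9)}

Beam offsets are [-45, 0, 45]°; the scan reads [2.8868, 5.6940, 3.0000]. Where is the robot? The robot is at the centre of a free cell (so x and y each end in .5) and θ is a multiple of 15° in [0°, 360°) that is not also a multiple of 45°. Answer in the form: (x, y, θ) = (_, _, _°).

Candidates: 29 free-cell centres × 16 headings = 464 poses. Raycast each; keep the one whose scan matches to 4 dp.
  (3.5, 8.5, 30°): beam 1 = 1.5529 ≠ 2.8868 ✗
  (4.5, 6.5, 240°): beam 1 = 3.6235 ≠ 2.8868 ✗
  (3.5, 3.5, 150°): beam 1 = 5.6940 ≠ 2.8868 ✗
  (2.5, 8.5, 60°): beam 1 = 1.9319 ≠ 2.8868 ✗
  …
  (2.5, 3.5, 75°): r_1=2.8868, r_2=5.6940, r_3=3.0000 — all match ✓
Unique over the lattice → pose = (2.5, 3.5, 75°).

(x, y, θ) = (2.5, 3.5, 75°)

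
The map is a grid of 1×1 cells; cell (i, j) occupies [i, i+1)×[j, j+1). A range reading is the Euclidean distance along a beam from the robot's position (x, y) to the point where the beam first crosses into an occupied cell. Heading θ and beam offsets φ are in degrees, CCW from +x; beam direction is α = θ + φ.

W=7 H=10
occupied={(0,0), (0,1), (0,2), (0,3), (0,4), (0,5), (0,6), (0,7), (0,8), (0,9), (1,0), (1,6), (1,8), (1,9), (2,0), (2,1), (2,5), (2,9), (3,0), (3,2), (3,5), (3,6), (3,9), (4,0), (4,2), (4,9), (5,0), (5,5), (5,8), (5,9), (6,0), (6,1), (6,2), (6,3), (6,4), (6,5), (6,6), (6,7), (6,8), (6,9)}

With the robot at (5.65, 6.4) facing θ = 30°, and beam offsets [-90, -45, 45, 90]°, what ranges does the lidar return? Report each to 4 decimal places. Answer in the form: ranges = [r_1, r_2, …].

ranges = [0.4619, 0.3623, 1.3523, 3.0022]

beam 1: φ=-90°, α=300°
  cosα=0.5000 sinα=-0.8660 | (5,6) | tMaxX 0.7000 tMaxY 0.4619 | tΔX 2.0000 tΔY 1.1547
    t=0.4619 [y] (5,5) — stop
  → r_1 = 0.4619
beam 2: φ=-45°, α=345°
  cosα=0.9659 sinα=-0.2588 | (5,6) | tMaxX 0.3623 tMaxY 1.5455 | tΔX 1.0353 tΔY 3.8637
    t=0.3623 [x] (6,6) — stop
  → r_2 = 0.3623
beam 3: φ=45°, α=75°
  cosα=0.2588 sinα=0.9659 | (5,6) | tMaxX 1.3523 tMaxY 0.6212 | tΔX 3.8637 tΔY 1.0353
    t=0.6212 [y] (5,7)
    t=1.3523 [x] (6,7) — stop
  → r_3 = 1.3523
beam 4: φ=90°, α=120°
  cosα=-0.5000 sinα=0.8660 | (5,6) | tMaxX 1.3000 tMaxY 0.6928 | tΔX 2.0000 tΔY 1.1547
    t=0.6928 [y] (5,7)
    t=1.3000 [x] (4,7)
    t=1.8475 [y] (4,8)
    t=3.0022 [y] (4,9) — stop
  → r_4 = 3.0022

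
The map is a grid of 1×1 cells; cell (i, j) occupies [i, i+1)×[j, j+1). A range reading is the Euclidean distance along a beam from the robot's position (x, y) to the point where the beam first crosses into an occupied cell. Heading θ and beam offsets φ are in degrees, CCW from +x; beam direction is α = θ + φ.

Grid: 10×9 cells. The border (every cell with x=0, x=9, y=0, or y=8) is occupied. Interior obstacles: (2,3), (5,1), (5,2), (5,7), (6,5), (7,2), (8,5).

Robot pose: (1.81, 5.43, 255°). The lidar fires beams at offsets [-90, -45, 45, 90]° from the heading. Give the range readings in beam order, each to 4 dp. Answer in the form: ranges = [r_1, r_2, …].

beam 1: φ=-90°, α=165°
  direction (-0.9659, 0.2588); cell (1,5); t to first gridline: x 0.8386, y 2.2023 (then +1.0353 / +3.8637)
    (0,5) via x @ 0.8386  # hit
  → r_1 = 0.8386
beam 2: φ=-45°, α=210°
  direction (-0.8660, -0.5000); cell (1,5); t to first gridline: x 0.9353, y 0.8600 (then +1.1547 / +2.0000)
    (1,4) via y @ 0.8600
    (0,4) via x @ 0.9353  # hit
  → r_2 = 0.9353
beam 3: φ=45°, α=300°
  direction (0.5000, -0.8660); cell (1,5); t to first gridline: x 0.3800, y 0.4965 (then +2.0000 / +1.1547)
    (2,5) via x @ 0.3800
    (2,4) via y @ 0.4965
    (2,3) via y @ 1.6512  # hit
  → r_3 = 1.6512
beam 4: φ=90°, α=345°
  direction (0.9659, -0.2588); cell (1,5); t to first gridline: x 0.1967, y 1.6614 (then +1.0353 / +3.8637)
    (2,5) via x @ 0.1967
    (3,5) via x @ 1.2320
    (3,4) via y @ 1.6614
    (4,4) via x @ 2.2673
    (5,4) via x @ 3.3025
    (6,4) via x @ 4.3378
    (7,4) via x @ 5.3731
    (7,3) via y @ 5.5251
    (8,3) via x @ 6.4084
    (9,3) via x @ 7.4436  # hit
  → r_4 = 7.4436

ranges = [0.8386, 0.9353, 1.6512, 7.4436]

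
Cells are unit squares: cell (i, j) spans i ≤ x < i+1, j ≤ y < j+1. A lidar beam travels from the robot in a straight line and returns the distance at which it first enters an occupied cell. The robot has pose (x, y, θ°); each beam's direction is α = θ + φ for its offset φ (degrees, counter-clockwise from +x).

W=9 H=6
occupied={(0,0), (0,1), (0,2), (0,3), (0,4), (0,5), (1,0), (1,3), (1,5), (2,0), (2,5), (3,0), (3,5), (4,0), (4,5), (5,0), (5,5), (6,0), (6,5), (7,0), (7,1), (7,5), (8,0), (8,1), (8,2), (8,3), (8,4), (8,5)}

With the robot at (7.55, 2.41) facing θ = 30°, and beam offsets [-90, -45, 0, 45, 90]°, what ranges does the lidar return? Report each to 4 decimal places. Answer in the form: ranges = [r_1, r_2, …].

beam 1: φ=-90°, α=300°
  cosα=0.5000 sinα=-0.8660 | (7,2) | tMaxX 0.9000 tMaxY 0.4734 | tΔX 2.0000 tΔY 1.1547
    t=0.4734 [y] (7,1) — stop
  → r_1 = 0.4734
beam 2: φ=-45°, α=345°
  cosα=0.9659 sinα=-0.2588 | (7,2) | tMaxX 0.4659 tMaxY 1.5841 | tΔX 1.0353 tΔY 3.8637
    t=0.4659 [x] (8,2) — stop
  → r_2 = 0.4659
beam 3: φ=0°, α=30°
  cosα=0.8660 sinα=0.5000 | (7,2) | tMaxX 0.5196 tMaxY 1.1800 | tΔX 1.1547 tΔY 2.0000
    t=0.5196 [x] (8,2) — stop
  → r_3 = 0.5196
beam 4: φ=45°, α=75°
  cosα=0.2588 sinα=0.9659 | (7,2) | tMaxX 1.7387 tMaxY 0.6108 | tΔX 3.8637 tΔY 1.0353
    t=0.6108 [y] (7,3)
    t=1.6461 [y] (7,4)
    t=1.7387 [x] (8,4) — stop
  → r_4 = 1.7387
beam 5: φ=90°, α=120°
  cosα=-0.5000 sinα=0.8660 | (7,2) | tMaxX 1.1000 tMaxY 0.6813 | tΔX 2.0000 tΔY 1.1547
    t=0.6813 [y] (7,3)
    t=1.1000 [x] (6,3)
    t=1.8360 [y] (6,4)
    t=2.9907 [y] (6,5) — stop
  → r_5 = 2.9907

ranges = [0.4734, 0.4659, 0.5196, 1.7387, 2.9907]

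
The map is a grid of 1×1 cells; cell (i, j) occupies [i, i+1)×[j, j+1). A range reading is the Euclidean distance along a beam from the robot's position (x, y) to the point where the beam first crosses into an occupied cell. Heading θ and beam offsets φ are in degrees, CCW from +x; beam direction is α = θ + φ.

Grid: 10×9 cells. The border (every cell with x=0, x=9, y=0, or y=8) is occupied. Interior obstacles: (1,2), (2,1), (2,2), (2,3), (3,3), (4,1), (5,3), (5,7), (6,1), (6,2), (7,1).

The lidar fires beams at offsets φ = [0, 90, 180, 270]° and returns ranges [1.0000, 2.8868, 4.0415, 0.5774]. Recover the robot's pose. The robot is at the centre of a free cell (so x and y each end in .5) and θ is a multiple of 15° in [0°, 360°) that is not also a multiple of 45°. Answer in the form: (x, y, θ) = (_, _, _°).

(x, y, θ) = (8.5, 6.5, 60°)

Enumerate (i+0.5, j+0.5, θ) over the 45 free cells and 16 admissible headings. For each, cast all 4 beams and compare to the given ranges.
  (2.5, 4.5, 150°): beam 1 = 1.7321 ≠ 1.0000 ✗
  (6.5, 4.5, 30°): beam 1 = 2.8868 ≠ 1.0000 ✗
  (4.5, 3.5, 300°): beam 1 = 2.8868 ≠ 1.0000 ✗
  …
  (8.5, 6.5, 60°): r_1=1.0000, r_2=2.8868, r_3=4.0415, r_4=0.5774 — all match ✓
Only this pose fits every beam.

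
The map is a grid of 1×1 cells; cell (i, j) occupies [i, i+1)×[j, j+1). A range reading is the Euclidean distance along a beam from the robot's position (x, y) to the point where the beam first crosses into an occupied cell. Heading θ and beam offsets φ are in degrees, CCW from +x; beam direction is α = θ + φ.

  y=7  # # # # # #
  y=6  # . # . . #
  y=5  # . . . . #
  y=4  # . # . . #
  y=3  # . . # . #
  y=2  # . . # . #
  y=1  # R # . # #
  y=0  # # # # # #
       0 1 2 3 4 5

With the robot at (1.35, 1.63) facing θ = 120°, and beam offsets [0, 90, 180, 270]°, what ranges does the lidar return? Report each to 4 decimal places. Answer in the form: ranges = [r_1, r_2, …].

beam 1: φ=0°, α=120°
  dir = (cos 120°, sin 120°) = (-0.5000, 0.8660); from cell (1,1)
  next x-line at t=0.7000, next y-line at t=0.4272; Δt_x=2.0000, Δt_y=1.1547
    y: enter (1,2) at t=0.4272
    x: enter (0,2) at t=0.7000 ← occupied
  → r_1 = 0.7000
beam 2: φ=90°, α=210°
  dir = (cos 210°, sin 210°) = (-0.8660, -0.5000); from cell (1,1)
  next x-line at t=0.4041, next y-line at t=1.2600; Δt_x=1.1547, Δt_y=2.0000
    x: enter (0,1) at t=0.4041 ← occupied
  → r_2 = 0.4041
beam 3: φ=180°, α=300°
  dir = (cos 300°, sin 300°) = (0.5000, -0.8660); from cell (1,1)
  next x-line at t=1.3000, next y-line at t=0.7275; Δt_x=2.0000, Δt_y=1.1547
    y: enter (1,0) at t=0.7275 ← occupied
  → r_3 = 0.7275
beam 4: φ=270°, α=30°
  dir = (cos 30°, sin 30°) = (0.8660, 0.5000); from cell (1,1)
  next x-line at t=0.7506, next y-line at t=0.7400; Δt_x=1.1547, Δt_y=2.0000
    y: enter (1,2) at t=0.7400
    x: enter (2,2) at t=0.7506
    x: enter (3,2) at t=1.9053 ← occupied
  → r_4 = 1.9053

ranges = [0.7000, 0.4041, 0.7275, 1.9053]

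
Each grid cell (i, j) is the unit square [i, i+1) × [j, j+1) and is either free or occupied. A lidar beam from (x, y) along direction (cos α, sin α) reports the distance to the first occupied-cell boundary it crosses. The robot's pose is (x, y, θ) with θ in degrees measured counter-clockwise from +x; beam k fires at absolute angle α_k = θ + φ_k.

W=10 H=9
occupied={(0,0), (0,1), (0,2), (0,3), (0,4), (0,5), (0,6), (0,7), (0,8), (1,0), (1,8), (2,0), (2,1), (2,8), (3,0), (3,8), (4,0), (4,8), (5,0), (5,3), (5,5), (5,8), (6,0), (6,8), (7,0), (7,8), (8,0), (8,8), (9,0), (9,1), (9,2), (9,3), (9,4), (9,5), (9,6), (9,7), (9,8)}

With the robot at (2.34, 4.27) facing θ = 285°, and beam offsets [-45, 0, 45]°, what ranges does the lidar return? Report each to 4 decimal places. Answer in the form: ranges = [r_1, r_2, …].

beam 1: φ=-45°, α=240°
  cosα=-0.5000 sinα=-0.8660 | (2,4) | tMaxX 0.6800 tMaxY 0.3118 | tΔX 2.0000 tΔY 1.1547
    t=0.3118 [y] (2,3)
    t=0.6800 [x] (1,3)
    t=1.4665 [y] (1,2)
    t=2.6212 [y] (1,1)
    t=2.6800 [x] (0,1) — stop
  → r_1 = 2.6800
beam 2: φ=0°, α=285°
  cosα=0.2588 sinα=-0.9659 | (2,4) | tMaxX 2.5500 tMaxY 0.2795 | tΔX 3.8637 tΔY 1.0353
    t=0.2795 [y] (2,3)
    t=1.3148 [y] (2,2)
    t=2.3501 [y] (2,1) — stop
  → r_2 = 2.3501
beam 3: φ=45°, α=330°
  cosα=0.8660 sinα=-0.5000 | (2,4) | tMaxX 0.7621 tMaxY 0.5400 | tΔX 1.1547 tΔY 2.0000
    t=0.5400 [y] (2,3)
    t=0.7621 [x] (3,3)
    t=1.9168 [x] (4,3)
    t=2.5400 [y] (4,2)
    t=3.0715 [x] (5,2)
    t=4.2262 [x] (6,2)
    t=4.5400 [y] (6,1)
    t=5.3809 [x] (7,1)
    t=6.5356 [x] (8,1)
    t=6.5400 [y] (8,0) — stop
  → r_3 = 6.5400

ranges = [2.6800, 2.3501, 6.5400]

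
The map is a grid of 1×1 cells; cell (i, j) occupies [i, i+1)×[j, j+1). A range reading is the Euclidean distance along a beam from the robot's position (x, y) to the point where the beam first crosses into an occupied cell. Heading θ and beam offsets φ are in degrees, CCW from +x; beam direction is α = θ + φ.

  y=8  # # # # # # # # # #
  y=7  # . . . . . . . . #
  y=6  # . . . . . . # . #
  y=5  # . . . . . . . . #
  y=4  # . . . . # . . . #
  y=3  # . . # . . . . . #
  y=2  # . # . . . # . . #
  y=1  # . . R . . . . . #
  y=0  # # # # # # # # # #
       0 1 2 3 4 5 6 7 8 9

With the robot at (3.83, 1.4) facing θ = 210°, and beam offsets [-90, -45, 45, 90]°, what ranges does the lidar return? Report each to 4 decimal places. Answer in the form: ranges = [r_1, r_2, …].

beam 1: φ=-90°, α=120°
  d=(-0.5000,0.8660)  start (3,1)  tX=1.6600 tY=0.6928  stride 1/|dx|=2.0000 1/|dy|=1.1547
    cross y-line → (3,2), t=0.6928
    cross x-line → (2,2), t=1.6600 (wall)
  → r_1 = 1.6600
beam 2: φ=-45°, α=165°
  d=(-0.9659,0.2588)  start (3,1)  tX=0.8593 tY=2.3182  stride 1/|dx|=1.0353 1/|dy|=3.8637
    cross x-line → (2,1), t=0.8593
    cross x-line → (1,1), t=1.8946
    cross y-line → (1,2), t=2.3182
    cross x-line → (0,2), t=2.9298 (wall)
  → r_2 = 2.9298
beam 3: φ=45°, α=255°
  d=(-0.2588,-0.9659)  start (3,1)  tX=3.2069 tY=0.4141  stride 1/|dx|=3.8637 1/|dy|=1.0353
    cross y-line → (3,0), t=0.4141 (wall)
  → r_3 = 0.4141
beam 4: φ=90°, α=300°
  d=(0.5000,-0.8660)  start (3,1)  tX=0.3400 tY=0.4619  stride 1/|dx|=2.0000 1/|dy|=1.1547
    cross x-line → (4,1), t=0.3400
    cross y-line → (4,0), t=0.4619 (wall)
  → r_4 = 0.4619

ranges = [1.6600, 2.9298, 0.4141, 0.4619]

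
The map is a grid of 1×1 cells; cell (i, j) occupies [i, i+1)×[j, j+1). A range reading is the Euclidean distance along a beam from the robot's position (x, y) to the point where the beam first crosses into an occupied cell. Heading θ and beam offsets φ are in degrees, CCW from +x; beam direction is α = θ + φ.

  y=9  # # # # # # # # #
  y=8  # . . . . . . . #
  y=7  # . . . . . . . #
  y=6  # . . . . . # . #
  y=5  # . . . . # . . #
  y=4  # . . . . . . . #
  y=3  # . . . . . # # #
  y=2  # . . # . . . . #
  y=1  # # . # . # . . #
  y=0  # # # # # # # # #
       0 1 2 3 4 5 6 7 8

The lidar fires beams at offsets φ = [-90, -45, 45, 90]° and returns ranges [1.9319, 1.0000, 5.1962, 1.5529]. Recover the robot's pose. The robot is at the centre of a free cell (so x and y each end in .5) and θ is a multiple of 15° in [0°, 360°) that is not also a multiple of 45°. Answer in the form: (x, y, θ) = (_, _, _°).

Candidates: 48 free-cell centres × 16 headings = 768 poses. Raycast each; keep the one whose scan matches to 4 dp.
  (4.5, 2.5, 255°): beam 1 = 0.5176 ≠ 1.9319 ✗
  (4.5, 4.5, 300°): beam 1 = 4.0415 ≠ 1.9319 ✗
  (6.5, 8.5, 15°): beam 1 = 1.5529 ≠ 1.9319 ✗
  …
  (5.5, 2.5, 105°): r_1=1.9319, r_2=1.0000, r_3=5.1962, r_4=1.5529 — all match ✓
No second candidate reproduces the full scan.

(x, y, θ) = (5.5, 2.5, 105°)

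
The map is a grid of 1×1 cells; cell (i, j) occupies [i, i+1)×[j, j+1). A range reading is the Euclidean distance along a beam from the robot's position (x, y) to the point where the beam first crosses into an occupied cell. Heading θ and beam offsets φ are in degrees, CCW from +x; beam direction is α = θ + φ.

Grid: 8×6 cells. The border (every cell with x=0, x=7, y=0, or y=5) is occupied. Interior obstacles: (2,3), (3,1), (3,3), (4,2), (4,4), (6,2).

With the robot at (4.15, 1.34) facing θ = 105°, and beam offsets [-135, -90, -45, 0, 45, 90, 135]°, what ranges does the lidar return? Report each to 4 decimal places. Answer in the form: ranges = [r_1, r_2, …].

ranges = [0.6800, 2.5500, 0.7621, 0.5796, 0.1732, 0.1553, 0.3000]

beam 1: φ=-135°, α=330°
  direction (0.8660, -0.5000); cell (4,1); t to first gridline: x 0.9815, y 0.6800 (then +1.1547 / +2.0000)
    (4,0) via y @ 0.6800  # hit
  → r_1 = 0.6800
beam 2: φ=-90°, α=15°
  direction (0.9659, 0.2588); cell (4,1); t to first gridline: x 0.8800, y 2.5500 (then +1.0353 / +3.8637)
    (5,1) via x @ 0.8800
    (6,1) via x @ 1.9153
    (6,2) via y @ 2.5500  # hit
  → r_2 = 2.5500
beam 3: φ=-45°, α=60°
  direction (0.5000, 0.8660); cell (4,1); t to first gridline: x 1.7000, y 0.7621 (then +2.0000 / +1.1547)
    (4,2) via y @ 0.7621  # hit
  → r_3 = 0.7621
beam 4: φ=0°, α=105°
  direction (-0.2588, 0.9659); cell (4,1); t to first gridline: x 0.5796, y 0.6833 (then +3.8637 / +1.0353)
    (3,1) via x @ 0.5796  # hit
  → r_4 = 0.5796
beam 5: φ=45°, α=150°
  direction (-0.8660, 0.5000); cell (4,1); t to first gridline: x 0.1732, y 1.3200 (then +1.1547 / +2.0000)
    (3,1) via x @ 0.1732  # hit
  → r_5 = 0.1732
beam 6: φ=90°, α=195°
  direction (-0.9659, -0.2588); cell (4,1); t to first gridline: x 0.1553, y 1.3137 (then +1.0353 / +3.8637)
    (3,1) via x @ 0.1553  # hit
  → r_6 = 0.1553
beam 7: φ=135°, α=240°
  direction (-0.5000, -0.8660); cell (4,1); t to first gridline: x 0.3000, y 0.3926 (then +2.0000 / +1.1547)
    (3,1) via x @ 0.3000  # hit
  → r_7 = 0.3000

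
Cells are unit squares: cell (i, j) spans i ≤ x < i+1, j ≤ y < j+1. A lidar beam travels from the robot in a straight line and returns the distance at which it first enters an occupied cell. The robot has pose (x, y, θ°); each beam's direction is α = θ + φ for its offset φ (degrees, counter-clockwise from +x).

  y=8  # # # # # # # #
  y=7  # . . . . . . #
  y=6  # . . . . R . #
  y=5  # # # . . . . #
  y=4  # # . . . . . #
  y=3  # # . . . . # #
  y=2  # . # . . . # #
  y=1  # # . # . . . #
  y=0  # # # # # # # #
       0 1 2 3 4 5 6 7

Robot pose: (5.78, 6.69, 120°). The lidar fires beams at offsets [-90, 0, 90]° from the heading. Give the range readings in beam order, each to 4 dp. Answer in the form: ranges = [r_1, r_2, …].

ranges = [1.4087, 1.5127, 3.2101]

beam 1: φ=-90°, α=30°
  dir = (cos 30°, sin 30°) = (0.8660, 0.5000); from cell (5,6)
  next x-line at t=0.2540, next y-line at t=0.6200; Δt_x=1.1547, Δt_y=2.0000
    x: enter (6,6) at t=0.2540
    y: enter (6,7) at t=0.6200
    x: enter (7,7) at t=1.4087 ← occupied
  → r_1 = 1.4087
beam 2: φ=0°, α=120°
  dir = (cos 120°, sin 120°) = (-0.5000, 0.8660); from cell (5,6)
  next x-line at t=1.5600, next y-line at t=0.3580; Δt_x=2.0000, Δt_y=1.1547
    y: enter (5,7) at t=0.3580
    y: enter (5,8) at t=1.5127 ← occupied
  → r_2 = 1.5127
beam 3: φ=90°, α=210°
  dir = (cos 210°, sin 210°) = (-0.8660, -0.5000); from cell (5,6)
  next x-line at t=0.9007, next y-line at t=1.3800; Δt_x=1.1547, Δt_y=2.0000
    x: enter (4,6) at t=0.9007
    y: enter (4,5) at t=1.3800
    x: enter (3,5) at t=2.0554
    x: enter (2,5) at t=3.2101 ← occupied
  → r_3 = 3.2101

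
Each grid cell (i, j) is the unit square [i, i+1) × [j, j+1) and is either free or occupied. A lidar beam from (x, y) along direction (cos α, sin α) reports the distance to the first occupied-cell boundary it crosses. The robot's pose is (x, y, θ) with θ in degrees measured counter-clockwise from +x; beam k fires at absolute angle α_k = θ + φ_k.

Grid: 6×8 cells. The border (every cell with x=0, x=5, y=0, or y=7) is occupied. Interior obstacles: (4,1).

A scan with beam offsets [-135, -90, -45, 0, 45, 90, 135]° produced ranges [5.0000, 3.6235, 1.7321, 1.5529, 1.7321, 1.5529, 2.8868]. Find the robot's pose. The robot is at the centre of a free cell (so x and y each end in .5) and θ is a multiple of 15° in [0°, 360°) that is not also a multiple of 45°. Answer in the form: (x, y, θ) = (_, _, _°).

The pose lattice has 23·16 = 368 candidates. Test each by forward raycasting.
  (2.5, 3.5, 60°): beam 1 = 2.5882 ≠ 5.0000 ✗
  (1.5, 6.5, 150°): beam 1 = 1.9319 ≠ 5.0000 ✗
  (1.5, 4.5, 60°): beam 1 = 3.6235 ≠ 5.0000 ✗
  (3.5, 6.5, 330°): beam 1 = 2.5882 ≠ 5.0000 ✗
  …
  (3.5, 5.5, 15°): r_1=5.0000, r_2=3.6235, r_3=1.7321, r_4=1.5529, r_5=1.7321, r_6=1.5529, r_7=2.8868 — all match ✓
No second candidate reproduces the full scan.

(x, y, θ) = (3.5, 5.5, 15°)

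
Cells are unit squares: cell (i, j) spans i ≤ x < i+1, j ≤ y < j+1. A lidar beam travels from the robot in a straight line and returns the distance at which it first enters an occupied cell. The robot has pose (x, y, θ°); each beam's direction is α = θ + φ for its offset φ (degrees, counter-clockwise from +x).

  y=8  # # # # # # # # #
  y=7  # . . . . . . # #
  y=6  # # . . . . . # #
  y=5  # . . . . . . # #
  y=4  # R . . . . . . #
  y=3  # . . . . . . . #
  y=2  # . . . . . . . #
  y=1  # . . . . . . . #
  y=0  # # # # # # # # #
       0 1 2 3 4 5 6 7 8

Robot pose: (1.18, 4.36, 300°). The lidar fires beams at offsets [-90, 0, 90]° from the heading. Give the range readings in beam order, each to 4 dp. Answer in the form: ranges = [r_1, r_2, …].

ranges = [0.2078, 3.8798, 6.7204]

beam 1: φ=-90°, α=210°
  d=(-0.8660,-0.5000)  start (1,4)  tX=0.2078 tY=0.7200  stride 1/|dx|=1.1547 1/|dy|=2.0000
    cross x-line → (0,4), t=0.2078 (wall)
  → r_1 = 0.2078
beam 2: φ=0°, α=300°
  d=(0.5000,-0.8660)  start (1,4)  tX=1.6400 tY=0.4157  stride 1/|dx|=2.0000 1/|dy|=1.1547
    cross y-line → (1,3), t=0.4157
    cross y-line → (1,2), t=1.5704
    cross x-line → (2,2), t=1.6400
    cross y-line → (2,1), t=2.7251
    cross x-line → (3,1), t=3.6400
    cross y-line → (3,0), t=3.8798 (wall)
  → r_2 = 3.8798
beam 3: φ=90°, α=30°
  d=(0.8660,0.5000)  start (1,4)  tX=0.9469 tY=1.2800  stride 1/|dx|=1.1547 1/|dy|=2.0000
    cross x-line → (2,4), t=0.9469
    cross y-line → (2,5), t=1.2800
    cross x-line → (3,5), t=2.1016
    cross x-line → (4,5), t=3.2563
    cross y-line → (4,6), t=3.2800
    cross x-line → (5,6), t=4.4110
    cross y-line → (5,7), t=5.2800
    cross x-line → (6,7), t=5.5657
    cross x-line → (7,7), t=6.7204 (wall)
  → r_3 = 6.7204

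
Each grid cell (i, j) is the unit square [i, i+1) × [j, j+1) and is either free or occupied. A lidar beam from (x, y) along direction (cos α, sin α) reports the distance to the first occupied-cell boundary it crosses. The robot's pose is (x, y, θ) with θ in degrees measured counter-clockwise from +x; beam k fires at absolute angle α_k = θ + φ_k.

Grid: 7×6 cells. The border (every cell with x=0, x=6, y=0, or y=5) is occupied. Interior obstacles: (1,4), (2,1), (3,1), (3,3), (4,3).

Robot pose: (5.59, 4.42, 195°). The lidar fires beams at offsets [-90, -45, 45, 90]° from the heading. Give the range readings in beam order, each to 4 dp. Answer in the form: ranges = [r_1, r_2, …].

beam 1: φ=-90°, α=105°
  dir = (cos 105°, sin 105°) = (-0.2588, 0.9659); from cell (5,4)
  next x-line at t=2.2796, next y-line at t=0.6005; Δt_x=3.8637, Δt_y=1.0353
    y: enter (5,5) at t=0.6005 ← occupied
  → r_1 = 0.6005
beam 2: φ=-45°, α=150°
  dir = (cos 150°, sin 150°) = (-0.8660, 0.5000); from cell (5,4)
  next x-line at t=0.6813, next y-line at t=1.1600; Δt_x=1.1547, Δt_y=2.0000
    x: enter (4,4) at t=0.6813
    y: enter (4,5) at t=1.1600 ← occupied
  → r_2 = 1.1600
beam 3: φ=45°, α=240°
  dir = (cos 240°, sin 240°) = (-0.5000, -0.8660); from cell (5,4)
  next x-line at t=1.1800, next y-line at t=0.4850; Δt_x=2.0000, Δt_y=1.1547
    y: enter (5,3) at t=0.4850
    x: enter (4,3) at t=1.1800 ← occupied
  → r_3 = 1.1800
beam 4: φ=90°, α=285°
  dir = (cos 285°, sin 285°) = (0.2588, -0.9659); from cell (5,4)
  next x-line at t=1.5841, next y-line at t=0.4348; Δt_x=3.8637, Δt_y=1.0353
    y: enter (5,3) at t=0.4348
    y: enter (5,2) at t=1.4701
    x: enter (6,2) at t=1.5841 ← occupied
  → r_4 = 1.5841

ranges = [0.6005, 1.1600, 1.1800, 1.5841]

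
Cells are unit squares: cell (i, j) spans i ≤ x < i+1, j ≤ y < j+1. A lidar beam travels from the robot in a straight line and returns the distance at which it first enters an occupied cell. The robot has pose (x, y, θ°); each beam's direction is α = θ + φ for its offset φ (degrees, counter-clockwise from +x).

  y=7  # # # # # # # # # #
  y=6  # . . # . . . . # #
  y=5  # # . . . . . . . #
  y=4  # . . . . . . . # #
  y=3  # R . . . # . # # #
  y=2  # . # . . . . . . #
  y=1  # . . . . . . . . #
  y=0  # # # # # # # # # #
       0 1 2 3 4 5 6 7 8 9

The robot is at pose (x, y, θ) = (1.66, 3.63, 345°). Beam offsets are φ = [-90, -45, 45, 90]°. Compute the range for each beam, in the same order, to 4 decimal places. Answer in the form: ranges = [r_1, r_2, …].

beam 1: φ=-90°, α=255°
  d=(-0.2588,-0.9659)  start (1,3)  tX=2.5500 tY=0.6522  stride 1/|dx|=3.8637 1/|dy|=1.0353
    cross y-line → (1,2), t=0.6522
    cross y-line → (1,1), t=1.6875
    cross x-line → (0,1), t=2.5500 (wall)
  → r_1 = 2.5500
beam 2: φ=-45°, α=300°
  d=(0.5000,-0.8660)  start (1,3)  tX=0.6800 tY=0.7275  stride 1/|dx|=2.0000 1/|dy|=1.1547
    cross x-line → (2,3), t=0.6800
    cross y-line → (2,2), t=0.7275 (wall)
  → r_2 = 0.7275
beam 3: φ=45°, α=30°
  d=(0.8660,0.5000)  start (1,3)  tX=0.3926 tY=0.7400  stride 1/|dx|=1.1547 1/|dy|=2.0000
    cross x-line → (2,3), t=0.3926
    cross y-line → (2,4), t=0.7400
    cross x-line → (3,4), t=1.5473
    cross x-line → (4,4), t=2.7020
    cross y-line → (4,5), t=2.7400
    cross x-line → (5,5), t=3.8567
    cross y-line → (5,6), t=4.7400
    cross x-line → (6,6), t=5.0114
    cross x-line → (7,6), t=6.1661
    cross y-line → (7,7), t=6.7400 (wall)
  → r_3 = 6.7400
beam 4: φ=90°, α=75°
  d=(0.2588,0.9659)  start (1,3)  tX=1.3137 tY=0.3831  stride 1/|dx|=3.8637 1/|dy|=1.0353
    cross y-line → (1,4), t=0.3831
    cross x-line → (2,4), t=1.3137
    cross y-line → (2,5), t=1.4183
    cross y-line → (2,6), t=2.4536
    cross y-line → (2,7), t=3.4889 (wall)
  → r_4 = 3.4889

ranges = [2.5500, 0.7275, 6.7400, 3.4889]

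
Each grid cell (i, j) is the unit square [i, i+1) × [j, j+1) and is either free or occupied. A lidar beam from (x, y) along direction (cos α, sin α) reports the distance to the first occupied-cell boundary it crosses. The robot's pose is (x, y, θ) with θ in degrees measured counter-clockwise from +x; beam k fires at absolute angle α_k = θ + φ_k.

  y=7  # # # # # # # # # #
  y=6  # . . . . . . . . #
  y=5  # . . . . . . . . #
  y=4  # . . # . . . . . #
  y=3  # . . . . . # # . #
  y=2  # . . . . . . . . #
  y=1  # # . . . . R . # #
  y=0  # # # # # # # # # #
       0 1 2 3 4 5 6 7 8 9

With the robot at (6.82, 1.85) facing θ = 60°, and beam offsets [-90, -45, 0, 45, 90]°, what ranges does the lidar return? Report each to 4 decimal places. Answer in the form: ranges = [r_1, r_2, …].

ranges = [1.3625, 2.2569, 1.3279, 1.1906, 4.3000]

beam 1: φ=-90°, α=330°
  dir = (cos 330°, sin 330°) = (0.8660, -0.5000); from cell (6,1)
  next x-line at t=0.2078, next y-line at t=1.7000; Δt_x=1.1547, Δt_y=2.0000
    x: enter (7,1) at t=0.2078
    x: enter (8,1) at t=1.3625 ← occupied
  → r_1 = 1.3625
beam 2: φ=-45°, α=15°
  dir = (cos 15°, sin 15°) = (0.9659, 0.2588); from cell (6,1)
  next x-line at t=0.1863, next y-line at t=0.5796; Δt_x=1.0353, Δt_y=3.8637
    x: enter (7,1) at t=0.1863
    y: enter (7,2) at t=0.5796
    x: enter (8,2) at t=1.2216
    x: enter (9,2) at t=2.2569 ← occupied
  → r_2 = 2.2569
beam 3: φ=0°, α=60°
  dir = (cos 60°, sin 60°) = (0.5000, 0.8660); from cell (6,1)
  next x-line at t=0.3600, next y-line at t=0.1732; Δt_x=2.0000, Δt_y=1.1547
    y: enter (6,2) at t=0.1732
    x: enter (7,2) at t=0.3600
    y: enter (7,3) at t=1.3279 ← occupied
  → r_3 = 1.3279
beam 4: φ=45°, α=105°
  dir = (cos 105°, sin 105°) = (-0.2588, 0.9659); from cell (6,1)
  next x-line at t=3.1682, next y-line at t=0.1553; Δt_x=3.8637, Δt_y=1.0353
    y: enter (6,2) at t=0.1553
    y: enter (6,3) at t=1.1906 ← occupied
  → r_4 = 1.1906
beam 5: φ=90°, α=150°
  dir = (cos 150°, sin 150°) = (-0.8660, 0.5000); from cell (6,1)
  next x-line at t=0.9469, next y-line at t=0.3000; Δt_x=1.1547, Δt_y=2.0000
    y: enter (6,2) at t=0.3000
    x: enter (5,2) at t=0.9469
    x: enter (4,2) at t=2.1016
    y: enter (4,3) at t=2.3000
    x: enter (3,3) at t=3.2563
    y: enter (3,4) at t=4.3000 ← occupied
  → r_5 = 4.3000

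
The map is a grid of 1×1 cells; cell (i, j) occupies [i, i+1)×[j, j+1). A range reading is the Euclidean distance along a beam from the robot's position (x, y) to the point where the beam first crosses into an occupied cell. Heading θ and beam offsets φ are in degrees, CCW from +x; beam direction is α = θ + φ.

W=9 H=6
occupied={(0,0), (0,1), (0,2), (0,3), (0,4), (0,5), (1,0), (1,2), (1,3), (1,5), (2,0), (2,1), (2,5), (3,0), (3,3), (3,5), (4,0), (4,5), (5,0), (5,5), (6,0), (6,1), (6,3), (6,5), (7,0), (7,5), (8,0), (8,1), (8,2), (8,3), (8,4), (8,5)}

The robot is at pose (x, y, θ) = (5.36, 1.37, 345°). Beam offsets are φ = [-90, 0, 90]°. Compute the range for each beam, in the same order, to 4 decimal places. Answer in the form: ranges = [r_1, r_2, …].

ranges = [0.3831, 0.6626, 2.4728]

beam 1: φ=-90°, α=255°
  dir = (cos 255°, sin 255°) = (-0.2588, -0.9659); from cell (5,1)
  next x-line at t=1.3909, next y-line at t=0.3831; Δt_x=3.8637, Δt_y=1.0353
    y: enter (5,0) at t=0.3831 ← occupied
  → r_1 = 0.3831
beam 2: φ=0°, α=345°
  dir = (cos 345°, sin 345°) = (0.9659, -0.2588); from cell (5,1)
  next x-line at t=0.6626, next y-line at t=1.4296; Δt_x=1.0353, Δt_y=3.8637
    x: enter (6,1) at t=0.6626 ← occupied
  → r_2 = 0.6626
beam 3: φ=90°, α=75°
  dir = (cos 75°, sin 75°) = (0.2588, 0.9659); from cell (5,1)
  next x-line at t=2.4728, next y-line at t=0.6522; Δt_x=3.8637, Δt_y=1.0353
    y: enter (5,2) at t=0.6522
    y: enter (5,3) at t=1.6875
    x: enter (6,3) at t=2.4728 ← occupied
  → r_3 = 2.4728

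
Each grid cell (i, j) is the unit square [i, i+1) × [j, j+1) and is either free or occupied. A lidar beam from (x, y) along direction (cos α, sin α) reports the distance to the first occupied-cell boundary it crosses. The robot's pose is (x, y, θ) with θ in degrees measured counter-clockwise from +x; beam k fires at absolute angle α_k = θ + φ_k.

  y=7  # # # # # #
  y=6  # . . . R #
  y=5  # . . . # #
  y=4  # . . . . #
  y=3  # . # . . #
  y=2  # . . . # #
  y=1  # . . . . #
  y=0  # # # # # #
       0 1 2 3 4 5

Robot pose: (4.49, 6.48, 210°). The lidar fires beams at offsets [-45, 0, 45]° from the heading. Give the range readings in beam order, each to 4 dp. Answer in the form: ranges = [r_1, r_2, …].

ranges = [2.0091, 4.0299, 0.4969]

beam 1: φ=-45°, α=165°
  cosα=-0.9659 sinα=0.2588 | (4,6) | tMaxX 0.5073 tMaxY 2.0091 | tΔX 1.0353 tΔY 3.8637
    t=0.5073 [x] (3,6)
    t=1.5426 [x] (2,6)
    t=2.0091 [y] (2,7) — stop
  → r_1 = 2.0091
beam 2: φ=0°, α=210°
  cosα=-0.8660 sinα=-0.5000 | (4,6) | tMaxX 0.5658 tMaxY 0.9600 | tΔX 1.1547 tΔY 2.0000
    t=0.5658 [x] (3,6)
    t=0.9600 [y] (3,5)
    t=1.7205 [x] (2,5)
    t=2.8752 [x] (1,5)
    t=2.9600 [y] (1,4)
    t=4.0299 [x] (0,4) — stop
  → r_2 = 4.0299
beam 3: φ=45°, α=255°
  cosα=-0.2588 sinα=-0.9659 | (4,6) | tMaxX 1.8932 tMaxY 0.4969 | tΔX 3.8637 tΔY 1.0353
    t=0.4969 [y] (4,5) — stop
  → r_3 = 0.4969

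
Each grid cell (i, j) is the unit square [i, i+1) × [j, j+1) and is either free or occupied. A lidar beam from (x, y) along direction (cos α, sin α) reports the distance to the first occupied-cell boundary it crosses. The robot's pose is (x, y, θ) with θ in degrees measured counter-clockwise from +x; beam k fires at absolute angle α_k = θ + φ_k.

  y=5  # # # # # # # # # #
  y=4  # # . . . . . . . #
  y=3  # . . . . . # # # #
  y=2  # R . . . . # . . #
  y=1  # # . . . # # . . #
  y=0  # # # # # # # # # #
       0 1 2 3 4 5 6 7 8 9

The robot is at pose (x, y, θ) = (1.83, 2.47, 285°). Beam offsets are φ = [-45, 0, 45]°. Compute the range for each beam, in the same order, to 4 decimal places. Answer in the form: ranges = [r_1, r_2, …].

ranges = [0.5427, 0.4866, 2.9400]

beam 1: φ=-45°, α=240°
  cosα=-0.5000 sinα=-0.8660 | (1,2) | tMaxX 1.6600 tMaxY 0.5427 | tΔX 2.0000 tΔY 1.1547
    t=0.5427 [y] (1,1) — stop
  → r_1 = 0.5427
beam 2: φ=0°, α=285°
  cosα=0.2588 sinα=-0.9659 | (1,2) | tMaxX 0.6568 tMaxY 0.4866 | tΔX 3.8637 tΔY 1.0353
    t=0.4866 [y] (1,1) — stop
  → r_2 = 0.4866
beam 3: φ=45°, α=330°
  cosα=0.8660 sinα=-0.5000 | (1,2) | tMaxX 0.1963 tMaxY 0.9400 | tΔX 1.1547 tΔY 2.0000
    t=0.1963 [x] (2,2)
    t=0.9400 [y] (2,1)
    t=1.3510 [x] (3,1)
    t=2.5057 [x] (4,1)
    t=2.9400 [y] (4,0) — stop
  → r_3 = 2.9400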